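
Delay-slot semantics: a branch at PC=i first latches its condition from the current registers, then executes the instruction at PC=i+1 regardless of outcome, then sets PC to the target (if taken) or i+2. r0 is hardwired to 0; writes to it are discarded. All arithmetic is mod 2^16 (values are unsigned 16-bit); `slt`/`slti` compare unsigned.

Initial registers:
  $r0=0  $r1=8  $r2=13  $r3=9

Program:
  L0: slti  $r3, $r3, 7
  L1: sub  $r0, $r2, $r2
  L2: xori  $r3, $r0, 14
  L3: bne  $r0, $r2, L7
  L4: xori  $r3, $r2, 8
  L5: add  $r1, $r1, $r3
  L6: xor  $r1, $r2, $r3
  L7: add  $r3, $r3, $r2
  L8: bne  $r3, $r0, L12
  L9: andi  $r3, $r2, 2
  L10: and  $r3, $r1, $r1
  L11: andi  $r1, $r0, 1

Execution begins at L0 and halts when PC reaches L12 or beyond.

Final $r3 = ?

#0 slti  $r3, $r3, 7 ; 0/8/13/0
#1 sub  $r0, $r2, $r2 ; 0/8/13/0
#2 xori  $r3, $r0, 14 ; 0/8/13/14
#3 bne  $r0, $r2, L7 ; 0/8/13/14 ; →target
#4 xori  $r3, $r2, 8 ; 0/8/13/5
#7 add  $r3, $r3, $r2 ; 0/8/13/18
#8 bne  $r3, $r0, L12 ; 0/8/13/18 ; →target
#9 andi  $r3, $r2, 2 ; 0/8/13/0

0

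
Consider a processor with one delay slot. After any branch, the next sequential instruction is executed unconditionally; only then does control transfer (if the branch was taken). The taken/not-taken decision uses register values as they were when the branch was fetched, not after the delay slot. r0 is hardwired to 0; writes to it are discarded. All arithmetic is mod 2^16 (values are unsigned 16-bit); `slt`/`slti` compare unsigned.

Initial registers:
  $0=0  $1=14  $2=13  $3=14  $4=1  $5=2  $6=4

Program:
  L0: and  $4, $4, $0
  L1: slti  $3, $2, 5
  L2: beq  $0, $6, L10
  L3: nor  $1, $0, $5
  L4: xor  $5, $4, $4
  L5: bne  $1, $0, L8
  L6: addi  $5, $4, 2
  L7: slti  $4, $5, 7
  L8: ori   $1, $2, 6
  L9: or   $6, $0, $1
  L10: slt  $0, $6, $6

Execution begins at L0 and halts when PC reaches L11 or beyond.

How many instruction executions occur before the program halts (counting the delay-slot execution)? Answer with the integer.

10

PC=0  and  $4, $4, $0        | $0=0 $1=14 $2=13 $3=14 $4=0 $5=2 $6=4
PC=1  slti  $3, $2, 5        | $0=0 $1=14 $2=13 $3=0 $4=0 $5=2 $6=4
PC=2  beq  $0, $6, L10       | $0=0 $1=14 $2=13 $3=0 $4=0 $5=2 $6=4  [not taken]
PC=3  nor  $1, $0, $5        | $0=0 $1=65533 $2=13 $3=0 $4=0 $5=2 $6=4
PC=4  xor  $5, $4, $4        | $0=0 $1=65533 $2=13 $3=0 $4=0 $5=0 $6=4
PC=5  bne  $1, $0, L8        | $0=0 $1=65533 $2=13 $3=0 $4=0 $5=0 $6=4  [TAKEN]
PC=6  addi  $5, $4, 2        | $0=0 $1=65533 $2=13 $3=0 $4=0 $5=2 $6=4
PC=8  ori   $1, $2, 6        | $0=0 $1=15 $2=13 $3=0 $4=0 $5=2 $6=4
PC=9  or   $6, $0, $1        | $0=0 $1=15 $2=13 $3=0 $4=0 $5=2 $6=15
PC=10 slt  $0, $6, $6        | $0=0 $1=15 $2=13 $3=0 $4=0 $5=2 $6=15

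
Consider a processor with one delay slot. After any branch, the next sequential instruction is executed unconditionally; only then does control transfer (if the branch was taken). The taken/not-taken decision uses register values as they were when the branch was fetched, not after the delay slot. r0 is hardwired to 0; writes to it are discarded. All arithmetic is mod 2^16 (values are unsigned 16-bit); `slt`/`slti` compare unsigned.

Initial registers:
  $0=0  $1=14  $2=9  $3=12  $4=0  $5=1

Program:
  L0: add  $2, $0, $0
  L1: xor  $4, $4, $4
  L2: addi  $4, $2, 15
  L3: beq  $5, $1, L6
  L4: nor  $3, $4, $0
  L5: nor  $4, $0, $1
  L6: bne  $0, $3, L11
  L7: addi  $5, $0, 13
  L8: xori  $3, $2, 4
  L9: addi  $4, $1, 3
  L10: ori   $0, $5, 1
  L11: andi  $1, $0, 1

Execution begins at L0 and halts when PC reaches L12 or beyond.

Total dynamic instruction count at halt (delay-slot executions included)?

  step pc=0: add  $2, $0, $0  regs=(0,14,0,12,0,1)
  step pc=1: xor  $4, $4, $4  regs=(0,14,0,12,0,1)
  step pc=2: addi  $4, $2, 15  regs=(0,14,0,12,15,1)
  step pc=3: beq  $5, $1, L6  cond=F  regs=(0,14,0,12,15,1)
  step pc=4: nor  $3, $4, $0  regs=(0,14,0,65520,15,1)
  step pc=5: nor  $4, $0, $1  regs=(0,14,0,65520,65521,1)
  step pc=6: bne  $0, $3, L11  cond=T  regs=(0,14,0,65520,65521,1)
  step pc=7: addi  $5, $0, 13  regs=(0,14,0,65520,65521,13)
  step pc=11: andi  $1, $0, 1  regs=(0,0,0,65520,65521,13)

9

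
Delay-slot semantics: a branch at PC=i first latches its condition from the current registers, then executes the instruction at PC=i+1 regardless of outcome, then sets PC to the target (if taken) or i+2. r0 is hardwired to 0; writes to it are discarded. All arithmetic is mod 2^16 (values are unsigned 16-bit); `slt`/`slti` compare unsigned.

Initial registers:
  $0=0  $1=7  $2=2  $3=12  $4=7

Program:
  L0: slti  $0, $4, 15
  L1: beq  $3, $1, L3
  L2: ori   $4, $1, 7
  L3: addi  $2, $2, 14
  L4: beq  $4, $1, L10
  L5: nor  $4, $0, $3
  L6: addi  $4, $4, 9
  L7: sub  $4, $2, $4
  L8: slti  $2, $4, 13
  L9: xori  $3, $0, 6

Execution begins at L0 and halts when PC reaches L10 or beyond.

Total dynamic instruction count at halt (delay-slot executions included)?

6

  step pc=0: slti  $0, $4, 15  regs=(0,7,2,12,7)
  step pc=1: beq  $3, $1, L3  cond=F  regs=(0,7,2,12,7)
  step pc=2: ori   $4, $1, 7  regs=(0,7,2,12,7)
  step pc=3: addi  $2, $2, 14  regs=(0,7,16,12,7)
  step pc=4: beq  $4, $1, L10  cond=T  regs=(0,7,16,12,7)
  step pc=5: nor  $4, $0, $3  regs=(0,7,16,12,65523)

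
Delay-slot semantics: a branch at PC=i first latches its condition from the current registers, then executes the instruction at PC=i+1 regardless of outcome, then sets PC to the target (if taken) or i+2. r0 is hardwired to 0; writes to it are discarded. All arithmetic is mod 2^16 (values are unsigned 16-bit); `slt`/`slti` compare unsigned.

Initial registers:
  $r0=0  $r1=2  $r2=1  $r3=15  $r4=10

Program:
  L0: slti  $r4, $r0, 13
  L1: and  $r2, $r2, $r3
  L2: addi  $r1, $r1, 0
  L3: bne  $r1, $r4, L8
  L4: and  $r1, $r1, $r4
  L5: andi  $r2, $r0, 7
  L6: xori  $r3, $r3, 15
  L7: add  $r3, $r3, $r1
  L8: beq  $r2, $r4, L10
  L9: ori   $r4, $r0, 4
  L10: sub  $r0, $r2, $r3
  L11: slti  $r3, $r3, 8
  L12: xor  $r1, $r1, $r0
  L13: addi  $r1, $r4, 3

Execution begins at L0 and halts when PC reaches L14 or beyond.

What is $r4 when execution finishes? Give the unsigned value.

4

#0 slti  $r4, $r0, 13 ; 0/2/1/15/1
#1 and  $r2, $r2, $r3 ; 0/2/1/15/1
#2 addi  $r1, $r1, 0 ; 0/2/1/15/1
#3 bne  $r1, $r4, L8 ; 0/2/1/15/1 ; →target
#4 and  $r1, $r1, $r4 ; 0/0/1/15/1
#8 beq  $r2, $r4, L10 ; 0/0/1/15/1 ; →target
#9 ori   $r4, $r0, 4 ; 0/0/1/15/4
#10 sub  $r0, $r2, $r3 ; 0/0/1/15/4
#11 slti  $r3, $r3, 8 ; 0/0/1/0/4
#12 xor  $r1, $r1, $r0 ; 0/0/1/0/4
#13 addi  $r1, $r4, 3 ; 0/7/1/0/4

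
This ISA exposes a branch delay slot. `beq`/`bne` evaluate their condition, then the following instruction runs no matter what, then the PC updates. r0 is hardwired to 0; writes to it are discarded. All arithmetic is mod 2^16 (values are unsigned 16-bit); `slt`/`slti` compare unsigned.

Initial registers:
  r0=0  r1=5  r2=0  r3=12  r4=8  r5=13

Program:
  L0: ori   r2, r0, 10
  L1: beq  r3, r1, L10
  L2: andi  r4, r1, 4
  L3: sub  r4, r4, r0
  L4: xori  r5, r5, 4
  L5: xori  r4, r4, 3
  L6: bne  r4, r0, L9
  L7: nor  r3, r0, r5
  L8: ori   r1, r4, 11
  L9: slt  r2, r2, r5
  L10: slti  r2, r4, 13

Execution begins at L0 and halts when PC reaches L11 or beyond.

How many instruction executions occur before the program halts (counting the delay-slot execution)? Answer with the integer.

#0 ori   r2, r0, 10 ; 0/5/10/12/8/13
#1 beq  r3, r1, L10 ; 0/5/10/12/8/13 ; →fallthru
#2 andi  r4, r1, 4 ; 0/5/10/12/4/13
#3 sub  r4, r4, r0 ; 0/5/10/12/4/13
#4 xori  r5, r5, 4 ; 0/5/10/12/4/9
#5 xori  r4, r4, 3 ; 0/5/10/12/7/9
#6 bne  r4, r0, L9 ; 0/5/10/12/7/9 ; →target
#7 nor  r3, r0, r5 ; 0/5/10/65526/7/9
#9 slt  r2, r2, r5 ; 0/5/0/65526/7/9
#10 slti  r2, r4, 13 ; 0/5/1/65526/7/9

10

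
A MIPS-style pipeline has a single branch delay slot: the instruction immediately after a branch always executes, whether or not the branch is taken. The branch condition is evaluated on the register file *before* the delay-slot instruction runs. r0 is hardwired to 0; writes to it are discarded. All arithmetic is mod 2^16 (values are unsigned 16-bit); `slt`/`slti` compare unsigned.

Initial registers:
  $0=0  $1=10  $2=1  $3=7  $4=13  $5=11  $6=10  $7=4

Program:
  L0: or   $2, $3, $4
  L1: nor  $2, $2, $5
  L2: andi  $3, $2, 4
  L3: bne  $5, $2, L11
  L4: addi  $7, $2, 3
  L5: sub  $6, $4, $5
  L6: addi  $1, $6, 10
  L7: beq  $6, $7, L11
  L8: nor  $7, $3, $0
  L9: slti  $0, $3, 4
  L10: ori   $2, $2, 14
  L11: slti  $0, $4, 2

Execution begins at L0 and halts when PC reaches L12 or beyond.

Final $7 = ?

[0] or   $2, $3, $4  →  {$0:0, $1:10, $2:15, $3:7, $4:13, $5:11, $6:10, $7:4}
[1] nor  $2, $2, $5  →  {$0:0, $1:10, $2:65520, $3:7, $4:13, $5:11, $6:10, $7:4}
[2] andi  $3, $2, 4  →  {$0:0, $1:10, $2:65520, $3:0, $4:13, $5:11, $6:10, $7:4}
[3] bne  $5, $2, L11  →  {$0:0, $1:10, $2:65520, $3:0, $4:13, $5:11, $6:10, $7:4}  ⟨branch taken⟩
[4] addi  $7, $2, 3  →  {$0:0, $1:10, $2:65520, $3:0, $4:13, $5:11, $6:10, $7:65523}
[11] slti  $0, $4, 2  →  {$0:0, $1:10, $2:65520, $3:0, $4:13, $5:11, $6:10, $7:65523}

65523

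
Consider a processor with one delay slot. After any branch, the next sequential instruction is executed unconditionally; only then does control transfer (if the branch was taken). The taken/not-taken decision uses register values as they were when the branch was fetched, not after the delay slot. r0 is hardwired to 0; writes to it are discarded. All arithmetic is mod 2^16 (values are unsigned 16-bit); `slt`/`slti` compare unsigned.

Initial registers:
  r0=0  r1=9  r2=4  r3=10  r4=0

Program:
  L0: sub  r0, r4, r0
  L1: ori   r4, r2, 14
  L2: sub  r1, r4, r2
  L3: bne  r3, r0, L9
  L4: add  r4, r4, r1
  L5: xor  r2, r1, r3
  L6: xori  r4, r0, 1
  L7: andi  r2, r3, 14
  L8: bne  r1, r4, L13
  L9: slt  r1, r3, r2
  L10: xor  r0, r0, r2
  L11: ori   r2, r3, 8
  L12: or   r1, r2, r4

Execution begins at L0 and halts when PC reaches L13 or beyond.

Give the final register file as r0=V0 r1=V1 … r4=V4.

r0=0 r1=26 r2=10 r3=10 r4=24

[0] sub  r0, r4, r0  →  {r0:0, r1:9, r2:4, r3:10, r4:0}
[1] ori   r4, r2, 14  →  {r0:0, r1:9, r2:4, r3:10, r4:14}
[2] sub  r1, r4, r2  →  {r0:0, r1:10, r2:4, r3:10, r4:14}
[3] bne  r3, r0, L9  →  {r0:0, r1:10, r2:4, r3:10, r4:14}  ⟨branch taken⟩
[4] add  r4, r4, r1  →  {r0:0, r1:10, r2:4, r3:10, r4:24}
[9] slt  r1, r3, r2  →  {r0:0, r1:0, r2:4, r3:10, r4:24}
[10] xor  r0, r0, r2  →  {r0:0, r1:0, r2:4, r3:10, r4:24}
[11] ori   r2, r3, 8  →  {r0:0, r1:0, r2:10, r3:10, r4:24}
[12] or   r1, r2, r4  →  {r0:0, r1:26, r2:10, r3:10, r4:24}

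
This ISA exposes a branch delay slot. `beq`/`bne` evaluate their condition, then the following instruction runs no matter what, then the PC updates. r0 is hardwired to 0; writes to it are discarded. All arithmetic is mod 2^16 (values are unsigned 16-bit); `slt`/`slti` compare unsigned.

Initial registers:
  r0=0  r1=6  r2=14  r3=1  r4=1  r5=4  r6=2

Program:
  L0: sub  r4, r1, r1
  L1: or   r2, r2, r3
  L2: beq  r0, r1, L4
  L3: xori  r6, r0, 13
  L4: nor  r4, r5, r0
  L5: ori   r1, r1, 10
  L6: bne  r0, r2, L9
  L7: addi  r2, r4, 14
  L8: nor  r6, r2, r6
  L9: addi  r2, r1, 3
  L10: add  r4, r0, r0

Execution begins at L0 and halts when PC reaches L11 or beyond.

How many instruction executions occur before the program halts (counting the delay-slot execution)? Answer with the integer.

10

[0] sub  r4, r1, r1  →  {r0:0, r1:6, r2:14, r3:1, r4:0, r5:4, r6:2}
[1] or   r2, r2, r3  →  {r0:0, r1:6, r2:15, r3:1, r4:0, r5:4, r6:2}
[2] beq  r0, r1, L4  →  {r0:0, r1:6, r2:15, r3:1, r4:0, r5:4, r6:2}  ⟨branch fallthrough⟩
[3] xori  r6, r0, 13  →  {r0:0, r1:6, r2:15, r3:1, r4:0, r5:4, r6:13}
[4] nor  r4, r5, r0  →  {r0:0, r1:6, r2:15, r3:1, r4:65531, r5:4, r6:13}
[5] ori   r1, r1, 10  →  {r0:0, r1:14, r2:15, r3:1, r4:65531, r5:4, r6:13}
[6] bne  r0, r2, L9  →  {r0:0, r1:14, r2:15, r3:1, r4:65531, r5:4, r6:13}  ⟨branch taken⟩
[7] addi  r2, r4, 14  →  {r0:0, r1:14, r2:9, r3:1, r4:65531, r5:4, r6:13}
[9] addi  r2, r1, 3  →  {r0:0, r1:14, r2:17, r3:1, r4:65531, r5:4, r6:13}
[10] add  r4, r0, r0  →  {r0:0, r1:14, r2:17, r3:1, r4:0, r5:4, r6:13}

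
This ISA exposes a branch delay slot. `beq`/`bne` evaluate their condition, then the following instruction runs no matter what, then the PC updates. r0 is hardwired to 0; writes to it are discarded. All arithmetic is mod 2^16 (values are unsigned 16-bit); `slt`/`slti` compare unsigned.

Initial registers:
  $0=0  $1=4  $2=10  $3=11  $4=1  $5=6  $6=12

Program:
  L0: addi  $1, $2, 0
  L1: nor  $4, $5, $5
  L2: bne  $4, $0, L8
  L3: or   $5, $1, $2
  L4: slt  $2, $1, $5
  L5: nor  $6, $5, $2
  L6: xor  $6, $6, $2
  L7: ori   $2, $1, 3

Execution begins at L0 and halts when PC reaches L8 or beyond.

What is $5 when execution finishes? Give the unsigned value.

10

#0 addi  $1, $2, 0 ; 0/10/10/11/1/6/12
#1 nor  $4, $5, $5 ; 0/10/10/11/65529/6/12
#2 bne  $4, $0, L8 ; 0/10/10/11/65529/6/12 ; →target
#3 or   $5, $1, $2 ; 0/10/10/11/65529/10/12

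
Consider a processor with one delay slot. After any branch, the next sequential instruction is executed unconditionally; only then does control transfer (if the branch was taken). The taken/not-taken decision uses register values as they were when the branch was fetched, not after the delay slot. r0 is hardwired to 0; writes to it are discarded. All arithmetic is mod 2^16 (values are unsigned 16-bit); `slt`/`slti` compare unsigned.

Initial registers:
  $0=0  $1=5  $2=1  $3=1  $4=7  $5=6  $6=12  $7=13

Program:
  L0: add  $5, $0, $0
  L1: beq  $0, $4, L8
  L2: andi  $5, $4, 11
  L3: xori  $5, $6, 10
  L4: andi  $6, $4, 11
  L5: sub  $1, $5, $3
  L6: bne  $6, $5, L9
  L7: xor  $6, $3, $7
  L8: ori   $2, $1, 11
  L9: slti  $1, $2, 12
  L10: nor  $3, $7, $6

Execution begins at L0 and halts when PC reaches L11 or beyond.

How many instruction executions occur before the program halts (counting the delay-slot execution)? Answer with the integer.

10

#0 add  $5, $0, $0 ; 0/5/1/1/7/0/12/13
#1 beq  $0, $4, L8 ; 0/5/1/1/7/0/12/13 ; →fallthru
#2 andi  $5, $4, 11 ; 0/5/1/1/7/3/12/13
#3 xori  $5, $6, 10 ; 0/5/1/1/7/6/12/13
#4 andi  $6, $4, 11 ; 0/5/1/1/7/6/3/13
#5 sub  $1, $5, $3 ; 0/5/1/1/7/6/3/13
#6 bne  $6, $5, L9 ; 0/5/1/1/7/6/3/13 ; →target
#7 xor  $6, $3, $7 ; 0/5/1/1/7/6/12/13
#9 slti  $1, $2, 12 ; 0/1/1/1/7/6/12/13
#10 nor  $3, $7, $6 ; 0/1/1/65522/7/6/12/13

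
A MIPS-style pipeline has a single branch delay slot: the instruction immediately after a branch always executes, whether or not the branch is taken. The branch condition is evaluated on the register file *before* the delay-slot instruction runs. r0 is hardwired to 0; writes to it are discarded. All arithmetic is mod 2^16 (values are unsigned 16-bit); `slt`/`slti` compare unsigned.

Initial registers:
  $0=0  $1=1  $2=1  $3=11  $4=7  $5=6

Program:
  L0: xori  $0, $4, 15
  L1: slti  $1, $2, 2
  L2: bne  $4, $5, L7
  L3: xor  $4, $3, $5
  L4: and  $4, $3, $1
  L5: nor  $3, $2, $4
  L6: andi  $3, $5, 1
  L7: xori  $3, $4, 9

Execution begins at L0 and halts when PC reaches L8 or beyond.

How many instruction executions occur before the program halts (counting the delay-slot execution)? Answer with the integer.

  step pc=0: xori  $0, $4, 15  regs=(0,1,1,11,7,6)
  step pc=1: slti  $1, $2, 2  regs=(0,1,1,11,7,6)
  step pc=2: bne  $4, $5, L7  cond=T  regs=(0,1,1,11,7,6)
  step pc=3: xor  $4, $3, $5  regs=(0,1,1,11,13,6)
  step pc=7: xori  $3, $4, 9  regs=(0,1,1,4,13,6)

5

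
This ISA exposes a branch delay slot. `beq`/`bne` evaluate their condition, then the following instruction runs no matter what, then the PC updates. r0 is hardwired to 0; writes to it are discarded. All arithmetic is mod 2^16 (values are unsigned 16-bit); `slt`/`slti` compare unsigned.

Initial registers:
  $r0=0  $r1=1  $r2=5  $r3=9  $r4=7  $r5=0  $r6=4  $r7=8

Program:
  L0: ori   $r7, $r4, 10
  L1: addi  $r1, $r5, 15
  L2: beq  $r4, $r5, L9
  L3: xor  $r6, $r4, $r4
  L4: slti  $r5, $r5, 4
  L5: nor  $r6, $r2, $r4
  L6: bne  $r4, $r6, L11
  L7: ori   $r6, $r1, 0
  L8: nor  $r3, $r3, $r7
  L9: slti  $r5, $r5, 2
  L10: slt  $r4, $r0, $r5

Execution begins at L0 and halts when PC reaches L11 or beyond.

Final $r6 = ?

  step pc=0: ori   $r7, $r4, 10  regs=(0,1,5,9,7,0,4,15)
  step pc=1: addi  $r1, $r5, 15  regs=(0,15,5,9,7,0,4,15)
  step pc=2: beq  $r4, $r5, L9  cond=F  regs=(0,15,5,9,7,0,4,15)
  step pc=3: xor  $r6, $r4, $r4  regs=(0,15,5,9,7,0,0,15)
  step pc=4: slti  $r5, $r5, 4  regs=(0,15,5,9,7,1,0,15)
  step pc=5: nor  $r6, $r2, $r4  regs=(0,15,5,9,7,1,65528,15)
  step pc=6: bne  $r4, $r6, L11  cond=T  regs=(0,15,5,9,7,1,65528,15)
  step pc=7: ori   $r6, $r1, 0  regs=(0,15,5,9,7,1,15,15)

15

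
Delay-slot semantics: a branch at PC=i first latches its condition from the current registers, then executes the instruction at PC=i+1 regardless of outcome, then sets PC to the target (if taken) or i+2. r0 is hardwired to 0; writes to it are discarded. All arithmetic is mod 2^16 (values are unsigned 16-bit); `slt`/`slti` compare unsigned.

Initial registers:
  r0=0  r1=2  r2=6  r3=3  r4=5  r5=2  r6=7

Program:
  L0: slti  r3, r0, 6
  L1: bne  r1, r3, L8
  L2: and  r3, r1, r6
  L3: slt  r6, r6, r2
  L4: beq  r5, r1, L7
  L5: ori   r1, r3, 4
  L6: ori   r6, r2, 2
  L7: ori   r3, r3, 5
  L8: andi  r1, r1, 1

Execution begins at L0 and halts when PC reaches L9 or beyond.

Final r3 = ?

  step pc=0: slti  r3, r0, 6  regs=(0,2,6,1,5,2,7)
  step pc=1: bne  r1, r3, L8  cond=T  regs=(0,2,6,1,5,2,7)
  step pc=2: and  r3, r1, r6  regs=(0,2,6,2,5,2,7)
  step pc=8: andi  r1, r1, 1  regs=(0,0,6,2,5,2,7)

2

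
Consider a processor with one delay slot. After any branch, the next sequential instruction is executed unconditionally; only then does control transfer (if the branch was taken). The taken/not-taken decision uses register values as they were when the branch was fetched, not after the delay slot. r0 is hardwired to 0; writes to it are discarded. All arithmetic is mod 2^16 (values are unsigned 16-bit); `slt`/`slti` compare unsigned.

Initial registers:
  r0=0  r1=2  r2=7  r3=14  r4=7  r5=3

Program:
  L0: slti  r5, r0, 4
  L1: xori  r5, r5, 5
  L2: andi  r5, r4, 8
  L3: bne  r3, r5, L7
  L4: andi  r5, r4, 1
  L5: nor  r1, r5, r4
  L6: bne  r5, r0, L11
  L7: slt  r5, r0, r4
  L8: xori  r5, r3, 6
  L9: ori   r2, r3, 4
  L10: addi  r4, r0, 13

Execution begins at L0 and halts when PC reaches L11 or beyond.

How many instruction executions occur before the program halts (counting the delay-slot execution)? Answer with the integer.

9

PC=0  slti  r5, r0, 4        | r0=0 r1=2 r2=7 r3=14 r4=7 r5=1
PC=1  xori  r5, r5, 5        | r0=0 r1=2 r2=7 r3=14 r4=7 r5=4
PC=2  andi  r5, r4, 8        | r0=0 r1=2 r2=7 r3=14 r4=7 r5=0
PC=3  bne  r3, r5, L7        | r0=0 r1=2 r2=7 r3=14 r4=7 r5=0  [TAKEN]
PC=4  andi  r5, r4, 1        | r0=0 r1=2 r2=7 r3=14 r4=7 r5=1
PC=7  slt  r5, r0, r4        | r0=0 r1=2 r2=7 r3=14 r4=7 r5=1
PC=8  xori  r5, r3, 6        | r0=0 r1=2 r2=7 r3=14 r4=7 r5=8
PC=9  ori   r2, r3, 4        | r0=0 r1=2 r2=14 r3=14 r4=7 r5=8
PC=10 addi  r4, r0, 13       | r0=0 r1=2 r2=14 r3=14 r4=13 r5=8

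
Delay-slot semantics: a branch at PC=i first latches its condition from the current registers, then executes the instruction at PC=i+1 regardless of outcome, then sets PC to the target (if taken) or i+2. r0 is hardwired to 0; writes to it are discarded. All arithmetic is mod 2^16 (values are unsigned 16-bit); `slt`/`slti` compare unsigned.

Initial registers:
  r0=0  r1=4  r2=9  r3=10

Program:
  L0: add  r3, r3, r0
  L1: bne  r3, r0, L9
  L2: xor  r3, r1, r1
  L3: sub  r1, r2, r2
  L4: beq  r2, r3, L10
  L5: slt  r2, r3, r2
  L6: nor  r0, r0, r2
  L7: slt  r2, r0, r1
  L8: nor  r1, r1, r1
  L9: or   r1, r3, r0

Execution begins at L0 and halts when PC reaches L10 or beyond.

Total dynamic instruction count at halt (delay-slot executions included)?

PC=0  add  r3, r3, r0        | r0=0 r1=4 r2=9 r3=10
PC=1  bne  r3, r0, L9        | r0=0 r1=4 r2=9 r3=10  [TAKEN]
PC=2  xor  r3, r1, r1        | r0=0 r1=4 r2=9 r3=0
PC=9  or   r1, r3, r0        | r0=0 r1=0 r2=9 r3=0

4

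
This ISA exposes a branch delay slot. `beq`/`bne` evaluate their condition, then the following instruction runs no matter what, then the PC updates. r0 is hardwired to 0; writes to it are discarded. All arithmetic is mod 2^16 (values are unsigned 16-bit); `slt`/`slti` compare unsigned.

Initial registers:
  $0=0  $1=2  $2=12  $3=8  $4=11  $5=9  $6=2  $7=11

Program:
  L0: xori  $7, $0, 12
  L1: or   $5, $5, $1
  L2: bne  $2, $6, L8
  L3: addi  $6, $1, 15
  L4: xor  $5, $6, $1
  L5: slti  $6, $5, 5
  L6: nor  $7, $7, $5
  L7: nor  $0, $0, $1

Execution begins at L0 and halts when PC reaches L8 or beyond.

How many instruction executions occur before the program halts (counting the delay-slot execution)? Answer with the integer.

4

  step pc=0: xori  $7, $0, 12  regs=(0,2,12,8,11,9,2,12)
  step pc=1: or   $5, $5, $1  regs=(0,2,12,8,11,11,2,12)
  step pc=2: bne  $2, $6, L8  cond=T  regs=(0,2,12,8,11,11,2,12)
  step pc=3: addi  $6, $1, 15  regs=(0,2,12,8,11,11,17,12)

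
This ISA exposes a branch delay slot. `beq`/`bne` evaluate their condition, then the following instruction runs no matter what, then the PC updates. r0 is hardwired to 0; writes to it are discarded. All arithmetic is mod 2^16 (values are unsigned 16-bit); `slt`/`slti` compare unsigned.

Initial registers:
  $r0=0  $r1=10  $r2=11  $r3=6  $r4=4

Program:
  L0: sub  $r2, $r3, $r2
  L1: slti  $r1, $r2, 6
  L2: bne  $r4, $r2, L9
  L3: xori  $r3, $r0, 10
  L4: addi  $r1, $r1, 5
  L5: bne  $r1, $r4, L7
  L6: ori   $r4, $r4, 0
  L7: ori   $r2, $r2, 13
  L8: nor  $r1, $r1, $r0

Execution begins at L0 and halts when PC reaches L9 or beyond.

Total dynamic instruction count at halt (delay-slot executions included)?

4

#0 sub  $r2, $r3, $r2 ; 0/10/65531/6/4
#1 slti  $r1, $r2, 6 ; 0/0/65531/6/4
#2 bne  $r4, $r2, L9 ; 0/0/65531/6/4 ; →target
#3 xori  $r3, $r0, 10 ; 0/0/65531/10/4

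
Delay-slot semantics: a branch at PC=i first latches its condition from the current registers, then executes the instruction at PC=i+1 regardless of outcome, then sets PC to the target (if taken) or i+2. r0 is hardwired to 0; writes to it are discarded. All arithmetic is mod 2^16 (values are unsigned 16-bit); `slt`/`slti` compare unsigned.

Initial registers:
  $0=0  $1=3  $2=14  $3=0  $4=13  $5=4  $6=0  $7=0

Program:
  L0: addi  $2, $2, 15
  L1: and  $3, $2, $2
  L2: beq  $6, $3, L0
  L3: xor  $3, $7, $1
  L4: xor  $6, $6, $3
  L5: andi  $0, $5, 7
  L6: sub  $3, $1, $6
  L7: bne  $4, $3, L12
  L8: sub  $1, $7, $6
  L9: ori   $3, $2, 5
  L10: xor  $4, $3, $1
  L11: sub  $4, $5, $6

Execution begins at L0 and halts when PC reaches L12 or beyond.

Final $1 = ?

  step pc=0: addi  $2, $2, 15  regs=(0,3,29,0,13,4,0,0)
  step pc=1: and  $3, $2, $2  regs=(0,3,29,29,13,4,0,0)
  step pc=2: beq  $6, $3, L0  cond=F  regs=(0,3,29,29,13,4,0,0)
  step pc=3: xor  $3, $7, $1  regs=(0,3,29,3,13,4,0,0)
  step pc=4: xor  $6, $6, $3  regs=(0,3,29,3,13,4,3,0)
  step pc=5: andi  $0, $5, 7  regs=(0,3,29,3,13,4,3,0)
  step pc=6: sub  $3, $1, $6  regs=(0,3,29,0,13,4,3,0)
  step pc=7: bne  $4, $3, L12  cond=T  regs=(0,3,29,0,13,4,3,0)
  step pc=8: sub  $1, $7, $6  regs=(0,65533,29,0,13,4,3,0)

65533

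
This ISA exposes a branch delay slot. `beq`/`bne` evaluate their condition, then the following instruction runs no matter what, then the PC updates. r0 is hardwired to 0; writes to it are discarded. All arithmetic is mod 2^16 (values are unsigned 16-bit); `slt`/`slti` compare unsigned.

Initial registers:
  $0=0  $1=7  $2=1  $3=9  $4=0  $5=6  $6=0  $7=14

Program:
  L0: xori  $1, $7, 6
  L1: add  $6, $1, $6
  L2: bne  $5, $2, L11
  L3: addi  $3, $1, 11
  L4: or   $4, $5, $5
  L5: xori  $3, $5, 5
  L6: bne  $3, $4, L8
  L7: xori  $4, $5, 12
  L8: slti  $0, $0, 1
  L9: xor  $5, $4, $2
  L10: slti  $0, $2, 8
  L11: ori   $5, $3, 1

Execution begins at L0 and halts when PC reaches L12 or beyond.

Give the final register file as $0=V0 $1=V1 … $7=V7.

$0=0 $1=8 $2=1 $3=19 $4=0 $5=19 $6=8 $7=14

PC=0  xori  $1, $7, 6        | $0=0 $1=8 $2=1 $3=9 $4=0 $5=6 $6=0 $7=14
PC=1  add  $6, $1, $6        | $0=0 $1=8 $2=1 $3=9 $4=0 $5=6 $6=8 $7=14
PC=2  bne  $5, $2, L11       | $0=0 $1=8 $2=1 $3=9 $4=0 $5=6 $6=8 $7=14  [TAKEN]
PC=3  addi  $3, $1, 11       | $0=0 $1=8 $2=1 $3=19 $4=0 $5=6 $6=8 $7=14
PC=11 ori   $5, $3, 1        | $0=0 $1=8 $2=1 $3=19 $4=0 $5=19 $6=8 $7=14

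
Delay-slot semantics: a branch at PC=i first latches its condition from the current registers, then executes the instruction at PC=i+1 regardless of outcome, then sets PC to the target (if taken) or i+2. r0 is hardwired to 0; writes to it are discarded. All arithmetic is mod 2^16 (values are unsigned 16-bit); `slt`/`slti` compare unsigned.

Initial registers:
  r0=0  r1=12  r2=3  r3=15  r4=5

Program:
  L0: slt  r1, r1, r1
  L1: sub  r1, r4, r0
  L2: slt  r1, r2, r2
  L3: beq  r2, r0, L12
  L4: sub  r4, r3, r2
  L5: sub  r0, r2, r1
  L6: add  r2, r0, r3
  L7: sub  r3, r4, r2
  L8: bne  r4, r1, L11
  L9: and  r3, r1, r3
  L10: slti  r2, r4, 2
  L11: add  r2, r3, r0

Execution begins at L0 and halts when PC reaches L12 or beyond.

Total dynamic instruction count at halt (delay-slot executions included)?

  step pc=0: slt  r1, r1, r1  regs=(0,0,3,15,5)
  step pc=1: sub  r1, r4, r0  regs=(0,5,3,15,5)
  step pc=2: slt  r1, r2, r2  regs=(0,0,3,15,5)
  step pc=3: beq  r2, r0, L12  cond=F  regs=(0,0,3,15,5)
  step pc=4: sub  r4, r3, r2  regs=(0,0,3,15,12)
  step pc=5: sub  r0, r2, r1  regs=(0,0,3,15,12)
  step pc=6: add  r2, r0, r3  regs=(0,0,15,15,12)
  step pc=7: sub  r3, r4, r2  regs=(0,0,15,65533,12)
  step pc=8: bne  r4, r1, L11  cond=T  regs=(0,0,15,65533,12)
  step pc=9: and  r3, r1, r3  regs=(0,0,15,0,12)
  step pc=11: add  r2, r3, r0  regs=(0,0,0,0,12)

11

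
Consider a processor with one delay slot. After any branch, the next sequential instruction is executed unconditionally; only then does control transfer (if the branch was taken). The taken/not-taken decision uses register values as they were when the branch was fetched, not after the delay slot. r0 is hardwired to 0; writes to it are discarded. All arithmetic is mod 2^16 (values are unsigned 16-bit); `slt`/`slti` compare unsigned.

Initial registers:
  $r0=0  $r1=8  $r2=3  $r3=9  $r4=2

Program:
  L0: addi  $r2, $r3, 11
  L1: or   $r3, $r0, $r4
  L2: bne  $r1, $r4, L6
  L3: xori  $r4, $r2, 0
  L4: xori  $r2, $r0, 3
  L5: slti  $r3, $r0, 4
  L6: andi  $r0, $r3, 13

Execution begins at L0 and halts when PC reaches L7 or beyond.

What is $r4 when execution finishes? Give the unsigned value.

20

#0 addi  $r2, $r3, 11 ; 0/8/20/9/2
#1 or   $r3, $r0, $r4 ; 0/8/20/2/2
#2 bne  $r1, $r4, L6 ; 0/8/20/2/2 ; →target
#3 xori  $r4, $r2, 0 ; 0/8/20/2/20
#6 andi  $r0, $r3, 13 ; 0/8/20/2/20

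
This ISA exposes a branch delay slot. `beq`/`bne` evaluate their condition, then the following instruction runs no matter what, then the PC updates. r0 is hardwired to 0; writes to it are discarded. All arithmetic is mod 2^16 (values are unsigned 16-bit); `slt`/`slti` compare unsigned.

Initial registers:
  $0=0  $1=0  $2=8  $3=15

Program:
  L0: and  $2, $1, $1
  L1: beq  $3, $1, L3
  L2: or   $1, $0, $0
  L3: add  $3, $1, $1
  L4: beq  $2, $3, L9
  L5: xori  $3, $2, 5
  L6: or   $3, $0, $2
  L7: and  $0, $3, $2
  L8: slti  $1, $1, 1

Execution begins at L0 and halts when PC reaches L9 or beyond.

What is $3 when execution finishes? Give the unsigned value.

PC=0  and  $2, $1, $1        | $0=0 $1=0 $2=0 $3=15
PC=1  beq  $3, $1, L3        | $0=0 $1=0 $2=0 $3=15  [not taken]
PC=2  or   $1, $0, $0        | $0=0 $1=0 $2=0 $3=15
PC=3  add  $3, $1, $1        | $0=0 $1=0 $2=0 $3=0
PC=4  beq  $2, $3, L9        | $0=0 $1=0 $2=0 $3=0  [TAKEN]
PC=5  xori  $3, $2, 5        | $0=0 $1=0 $2=0 $3=5

5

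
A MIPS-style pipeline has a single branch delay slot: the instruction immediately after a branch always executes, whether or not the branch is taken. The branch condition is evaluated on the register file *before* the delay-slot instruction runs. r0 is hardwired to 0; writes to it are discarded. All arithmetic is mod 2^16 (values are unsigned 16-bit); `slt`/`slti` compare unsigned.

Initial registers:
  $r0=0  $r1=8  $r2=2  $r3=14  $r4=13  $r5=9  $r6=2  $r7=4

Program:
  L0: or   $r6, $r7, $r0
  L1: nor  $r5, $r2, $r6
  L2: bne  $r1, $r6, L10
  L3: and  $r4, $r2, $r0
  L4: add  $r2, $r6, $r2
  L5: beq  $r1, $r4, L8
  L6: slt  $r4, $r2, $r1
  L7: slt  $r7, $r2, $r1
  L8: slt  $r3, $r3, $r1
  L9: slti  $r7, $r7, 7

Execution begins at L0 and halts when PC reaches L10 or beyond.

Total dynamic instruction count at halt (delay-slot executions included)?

#0 or   $r6, $r7, $r0 ; 0/8/2/14/13/9/4/4
#1 nor  $r5, $r2, $r6 ; 0/8/2/14/13/65529/4/4
#2 bne  $r1, $r6, L10 ; 0/8/2/14/13/65529/4/4 ; →target
#3 and  $r4, $r2, $r0 ; 0/8/2/14/0/65529/4/4

4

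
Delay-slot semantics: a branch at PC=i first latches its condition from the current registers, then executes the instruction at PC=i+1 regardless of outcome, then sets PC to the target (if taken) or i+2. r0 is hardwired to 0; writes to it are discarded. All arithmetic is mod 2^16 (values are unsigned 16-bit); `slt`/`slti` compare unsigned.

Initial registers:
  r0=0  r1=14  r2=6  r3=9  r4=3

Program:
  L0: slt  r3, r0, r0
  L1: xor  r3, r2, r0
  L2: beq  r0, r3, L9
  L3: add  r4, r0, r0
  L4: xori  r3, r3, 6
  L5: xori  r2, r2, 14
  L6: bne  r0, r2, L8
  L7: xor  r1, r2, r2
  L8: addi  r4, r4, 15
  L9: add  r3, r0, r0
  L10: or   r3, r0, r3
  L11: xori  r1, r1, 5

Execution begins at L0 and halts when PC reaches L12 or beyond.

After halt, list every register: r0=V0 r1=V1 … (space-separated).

r0=0 r1=5 r2=8 r3=0 r4=15

[0] slt  r3, r0, r0  →  {r0:0, r1:14, r2:6, r3:0, r4:3}
[1] xor  r3, r2, r0  →  {r0:0, r1:14, r2:6, r3:6, r4:3}
[2] beq  r0, r3, L9  →  {r0:0, r1:14, r2:6, r3:6, r4:3}  ⟨branch fallthrough⟩
[3] add  r4, r0, r0  →  {r0:0, r1:14, r2:6, r3:6, r4:0}
[4] xori  r3, r3, 6  →  {r0:0, r1:14, r2:6, r3:0, r4:0}
[5] xori  r2, r2, 14  →  {r0:0, r1:14, r2:8, r3:0, r4:0}
[6] bne  r0, r2, L8  →  {r0:0, r1:14, r2:8, r3:0, r4:0}  ⟨branch taken⟩
[7] xor  r1, r2, r2  →  {r0:0, r1:0, r2:8, r3:0, r4:0}
[8] addi  r4, r4, 15  →  {r0:0, r1:0, r2:8, r3:0, r4:15}
[9] add  r3, r0, r0  →  {r0:0, r1:0, r2:8, r3:0, r4:15}
[10] or   r3, r0, r3  →  {r0:0, r1:0, r2:8, r3:0, r4:15}
[11] xori  r1, r1, 5  →  {r0:0, r1:5, r2:8, r3:0, r4:15}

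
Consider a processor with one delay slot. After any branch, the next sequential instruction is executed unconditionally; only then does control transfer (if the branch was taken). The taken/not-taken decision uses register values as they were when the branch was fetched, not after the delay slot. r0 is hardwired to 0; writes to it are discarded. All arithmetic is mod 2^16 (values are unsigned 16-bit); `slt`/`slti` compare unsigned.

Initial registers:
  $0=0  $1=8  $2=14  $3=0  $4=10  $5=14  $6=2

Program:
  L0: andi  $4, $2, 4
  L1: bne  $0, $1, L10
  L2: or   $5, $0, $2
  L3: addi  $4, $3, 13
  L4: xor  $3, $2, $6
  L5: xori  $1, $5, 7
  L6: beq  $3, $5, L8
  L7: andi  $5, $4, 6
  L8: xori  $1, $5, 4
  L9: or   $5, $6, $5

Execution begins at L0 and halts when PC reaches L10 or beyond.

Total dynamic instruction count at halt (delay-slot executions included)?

3

PC=0  andi  $4, $2, 4        | $0=0 $1=8 $2=14 $3=0 $4=4 $5=14 $6=2
PC=1  bne  $0, $1, L10       | $0=0 $1=8 $2=14 $3=0 $4=4 $5=14 $6=2  [TAKEN]
PC=2  or   $5, $0, $2        | $0=0 $1=8 $2=14 $3=0 $4=4 $5=14 $6=2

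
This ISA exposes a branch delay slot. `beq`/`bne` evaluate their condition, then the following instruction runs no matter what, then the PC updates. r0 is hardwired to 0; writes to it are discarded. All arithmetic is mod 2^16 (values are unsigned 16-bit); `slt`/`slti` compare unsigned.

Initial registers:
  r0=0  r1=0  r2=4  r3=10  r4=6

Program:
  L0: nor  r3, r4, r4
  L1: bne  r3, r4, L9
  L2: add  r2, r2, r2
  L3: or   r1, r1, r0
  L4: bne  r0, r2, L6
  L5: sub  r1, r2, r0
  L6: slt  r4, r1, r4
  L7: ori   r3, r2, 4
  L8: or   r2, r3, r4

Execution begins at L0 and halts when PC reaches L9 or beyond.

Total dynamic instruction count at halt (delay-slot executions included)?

3

PC=0  nor  r3, r4, r4        | r0=0 r1=0 r2=4 r3=65529 r4=6
PC=1  bne  r3, r4, L9        | r0=0 r1=0 r2=4 r3=65529 r4=6  [TAKEN]
PC=2  add  r2, r2, r2        | r0=0 r1=0 r2=8 r3=65529 r4=6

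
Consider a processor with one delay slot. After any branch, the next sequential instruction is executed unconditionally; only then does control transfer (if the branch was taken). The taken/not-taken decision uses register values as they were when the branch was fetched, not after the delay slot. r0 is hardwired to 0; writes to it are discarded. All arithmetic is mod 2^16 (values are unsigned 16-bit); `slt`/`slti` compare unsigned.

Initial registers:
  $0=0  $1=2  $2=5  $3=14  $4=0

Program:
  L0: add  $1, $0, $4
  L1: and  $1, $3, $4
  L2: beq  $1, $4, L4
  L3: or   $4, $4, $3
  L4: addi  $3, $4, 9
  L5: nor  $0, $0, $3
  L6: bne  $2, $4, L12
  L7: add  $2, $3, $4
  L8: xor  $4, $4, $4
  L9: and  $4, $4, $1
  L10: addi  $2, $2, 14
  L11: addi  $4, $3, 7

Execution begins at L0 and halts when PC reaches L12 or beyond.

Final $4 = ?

14

#0 add  $1, $0, $4 ; 0/0/5/14/0
#1 and  $1, $3, $4 ; 0/0/5/14/0
#2 beq  $1, $4, L4 ; 0/0/5/14/0 ; →target
#3 or   $4, $4, $3 ; 0/0/5/14/14
#4 addi  $3, $4, 9 ; 0/0/5/23/14
#5 nor  $0, $0, $3 ; 0/0/5/23/14
#6 bne  $2, $4, L12 ; 0/0/5/23/14 ; →target
#7 add  $2, $3, $4 ; 0/0/37/23/14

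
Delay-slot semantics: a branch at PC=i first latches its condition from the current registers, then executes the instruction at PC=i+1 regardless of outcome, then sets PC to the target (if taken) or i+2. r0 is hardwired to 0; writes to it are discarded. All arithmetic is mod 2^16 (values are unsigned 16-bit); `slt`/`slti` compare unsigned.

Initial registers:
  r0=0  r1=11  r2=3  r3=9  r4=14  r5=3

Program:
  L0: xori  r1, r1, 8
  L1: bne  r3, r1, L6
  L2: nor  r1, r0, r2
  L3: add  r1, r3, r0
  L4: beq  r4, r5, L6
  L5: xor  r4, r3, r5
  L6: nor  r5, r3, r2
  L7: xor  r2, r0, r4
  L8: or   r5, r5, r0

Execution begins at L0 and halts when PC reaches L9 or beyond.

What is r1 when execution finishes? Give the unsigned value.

#0 xori  r1, r1, 8 ; 0/3/3/9/14/3
#1 bne  r3, r1, L6 ; 0/3/3/9/14/3 ; →target
#2 nor  r1, r0, r2 ; 0/65532/3/9/14/3
#6 nor  r5, r3, r2 ; 0/65532/3/9/14/65524
#7 xor  r2, r0, r4 ; 0/65532/14/9/14/65524
#8 or   r5, r5, r0 ; 0/65532/14/9/14/65524

65532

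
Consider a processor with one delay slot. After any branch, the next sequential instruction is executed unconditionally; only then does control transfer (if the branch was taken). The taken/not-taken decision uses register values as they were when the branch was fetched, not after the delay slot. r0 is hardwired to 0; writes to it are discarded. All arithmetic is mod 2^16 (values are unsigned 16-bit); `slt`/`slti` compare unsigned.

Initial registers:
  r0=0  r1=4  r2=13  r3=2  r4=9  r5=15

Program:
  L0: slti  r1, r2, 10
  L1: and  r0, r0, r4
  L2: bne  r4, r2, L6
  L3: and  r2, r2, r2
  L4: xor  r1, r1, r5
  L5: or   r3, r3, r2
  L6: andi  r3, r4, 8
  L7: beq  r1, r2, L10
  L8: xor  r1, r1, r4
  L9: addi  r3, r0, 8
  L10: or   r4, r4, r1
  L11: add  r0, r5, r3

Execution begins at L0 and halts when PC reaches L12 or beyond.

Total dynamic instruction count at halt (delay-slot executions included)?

10

#0 slti  r1, r2, 10 ; 0/0/13/2/9/15
#1 and  r0, r0, r4 ; 0/0/13/2/9/15
#2 bne  r4, r2, L6 ; 0/0/13/2/9/15 ; →target
#3 and  r2, r2, r2 ; 0/0/13/2/9/15
#6 andi  r3, r4, 8 ; 0/0/13/8/9/15
#7 beq  r1, r2, L10 ; 0/0/13/8/9/15 ; →fallthru
#8 xor  r1, r1, r4 ; 0/9/13/8/9/15
#9 addi  r3, r0, 8 ; 0/9/13/8/9/15
#10 or   r4, r4, r1 ; 0/9/13/8/9/15
#11 add  r0, r5, r3 ; 0/9/13/8/9/15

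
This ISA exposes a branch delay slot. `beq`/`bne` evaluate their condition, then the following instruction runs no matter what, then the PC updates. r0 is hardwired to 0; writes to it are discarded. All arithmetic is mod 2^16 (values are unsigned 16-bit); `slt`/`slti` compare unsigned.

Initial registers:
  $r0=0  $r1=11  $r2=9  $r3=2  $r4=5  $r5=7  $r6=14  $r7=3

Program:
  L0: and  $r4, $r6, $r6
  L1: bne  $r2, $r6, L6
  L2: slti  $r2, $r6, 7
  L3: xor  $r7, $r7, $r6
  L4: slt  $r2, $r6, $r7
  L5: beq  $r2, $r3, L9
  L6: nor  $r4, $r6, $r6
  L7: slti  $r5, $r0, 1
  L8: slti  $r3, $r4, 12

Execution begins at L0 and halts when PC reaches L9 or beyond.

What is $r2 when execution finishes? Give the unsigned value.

0

  step pc=0: and  $r4, $r6, $r6  regs=(0,11,9,2,14,7,14,3)
  step pc=1: bne  $r2, $r6, L6  cond=T  regs=(0,11,9,2,14,7,14,3)
  step pc=2: slti  $r2, $r6, 7  regs=(0,11,0,2,14,7,14,3)
  step pc=6: nor  $r4, $r6, $r6  regs=(0,11,0,2,65521,7,14,3)
  step pc=7: slti  $r5, $r0, 1  regs=(0,11,0,2,65521,1,14,3)
  step pc=8: slti  $r3, $r4, 12  regs=(0,11,0,0,65521,1,14,3)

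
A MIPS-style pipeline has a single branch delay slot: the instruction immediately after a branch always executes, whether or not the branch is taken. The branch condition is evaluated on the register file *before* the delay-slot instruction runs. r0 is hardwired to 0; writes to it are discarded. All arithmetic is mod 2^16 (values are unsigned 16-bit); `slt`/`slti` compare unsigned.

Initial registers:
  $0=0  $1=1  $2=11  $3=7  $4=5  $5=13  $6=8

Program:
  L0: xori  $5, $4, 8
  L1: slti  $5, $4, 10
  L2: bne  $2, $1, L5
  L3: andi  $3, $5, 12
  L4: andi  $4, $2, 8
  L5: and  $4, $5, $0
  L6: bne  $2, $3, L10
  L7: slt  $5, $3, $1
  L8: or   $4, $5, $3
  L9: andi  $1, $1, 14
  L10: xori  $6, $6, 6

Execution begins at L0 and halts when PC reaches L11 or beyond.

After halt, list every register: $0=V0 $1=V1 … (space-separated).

PC=0  xori  $5, $4, 8        | $0=0 $1=1 $2=11 $3=7 $4=5 $5=13 $6=8
PC=1  slti  $5, $4, 10       | $0=0 $1=1 $2=11 $3=7 $4=5 $5=1 $6=8
PC=2  bne  $2, $1, L5        | $0=0 $1=1 $2=11 $3=7 $4=5 $5=1 $6=8  [TAKEN]
PC=3  andi  $3, $5, 12       | $0=0 $1=1 $2=11 $3=0 $4=5 $5=1 $6=8
PC=5  and  $4, $5, $0        | $0=0 $1=1 $2=11 $3=0 $4=0 $5=1 $6=8
PC=6  bne  $2, $3, L10       | $0=0 $1=1 $2=11 $3=0 $4=0 $5=1 $6=8  [TAKEN]
PC=7  slt  $5, $3, $1        | $0=0 $1=1 $2=11 $3=0 $4=0 $5=1 $6=8
PC=10 xori  $6, $6, 6        | $0=0 $1=1 $2=11 $3=0 $4=0 $5=1 $6=14

$0=0 $1=1 $2=11 $3=0 $4=0 $5=1 $6=14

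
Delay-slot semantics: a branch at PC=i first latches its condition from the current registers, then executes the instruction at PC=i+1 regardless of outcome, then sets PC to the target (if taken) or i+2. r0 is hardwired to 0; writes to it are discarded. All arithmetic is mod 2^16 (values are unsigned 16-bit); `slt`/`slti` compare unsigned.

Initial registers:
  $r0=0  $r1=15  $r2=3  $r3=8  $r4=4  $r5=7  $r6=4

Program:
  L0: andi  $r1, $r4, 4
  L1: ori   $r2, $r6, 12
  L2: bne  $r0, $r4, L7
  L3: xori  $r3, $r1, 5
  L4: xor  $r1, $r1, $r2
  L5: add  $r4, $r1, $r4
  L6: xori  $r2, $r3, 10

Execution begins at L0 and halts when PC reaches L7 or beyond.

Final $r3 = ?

1

  step pc=0: andi  $r1, $r4, 4  regs=(0,4,3,8,4,7,4)
  step pc=1: ori   $r2, $r6, 12  regs=(0,4,12,8,4,7,4)
  step pc=2: bne  $r0, $r4, L7  cond=T  regs=(0,4,12,8,4,7,4)
  step pc=3: xori  $r3, $r1, 5  regs=(0,4,12,1,4,7,4)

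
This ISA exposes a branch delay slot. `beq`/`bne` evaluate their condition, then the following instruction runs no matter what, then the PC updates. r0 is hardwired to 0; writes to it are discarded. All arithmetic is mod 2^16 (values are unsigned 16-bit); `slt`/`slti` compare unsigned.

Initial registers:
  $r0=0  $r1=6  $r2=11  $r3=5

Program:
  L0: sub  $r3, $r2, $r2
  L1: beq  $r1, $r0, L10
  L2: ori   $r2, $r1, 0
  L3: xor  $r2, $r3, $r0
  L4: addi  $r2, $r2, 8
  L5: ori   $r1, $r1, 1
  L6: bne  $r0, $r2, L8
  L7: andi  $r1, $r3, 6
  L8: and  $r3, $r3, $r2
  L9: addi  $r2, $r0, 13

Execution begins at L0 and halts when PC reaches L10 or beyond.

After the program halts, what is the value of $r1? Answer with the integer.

#0 sub  $r3, $r2, $r2 ; 0/6/11/0
#1 beq  $r1, $r0, L10 ; 0/6/11/0 ; →fallthru
#2 ori   $r2, $r1, 0 ; 0/6/6/0
#3 xor  $r2, $r3, $r0 ; 0/6/0/0
#4 addi  $r2, $r2, 8 ; 0/6/8/0
#5 ori   $r1, $r1, 1 ; 0/7/8/0
#6 bne  $r0, $r2, L8 ; 0/7/8/0 ; →target
#7 andi  $r1, $r3, 6 ; 0/0/8/0
#8 and  $r3, $r3, $r2 ; 0/0/8/0
#9 addi  $r2, $r0, 13 ; 0/0/13/0

0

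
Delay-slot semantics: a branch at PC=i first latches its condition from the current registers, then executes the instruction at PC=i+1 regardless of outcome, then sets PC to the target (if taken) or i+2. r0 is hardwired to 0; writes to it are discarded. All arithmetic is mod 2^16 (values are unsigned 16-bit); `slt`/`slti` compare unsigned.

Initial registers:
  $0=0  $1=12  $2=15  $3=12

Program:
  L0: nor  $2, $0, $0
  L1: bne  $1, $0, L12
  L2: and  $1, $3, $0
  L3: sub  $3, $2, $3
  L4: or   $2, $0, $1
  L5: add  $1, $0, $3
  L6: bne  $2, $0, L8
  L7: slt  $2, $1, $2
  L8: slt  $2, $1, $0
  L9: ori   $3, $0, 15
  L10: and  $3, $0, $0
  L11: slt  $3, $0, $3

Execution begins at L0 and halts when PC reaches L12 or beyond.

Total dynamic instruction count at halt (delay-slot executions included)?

3

  step pc=0: nor  $2, $0, $0  regs=(0,12,65535,12)
  step pc=1: bne  $1, $0, L12  cond=T  regs=(0,12,65535,12)
  step pc=2: and  $1, $3, $0  regs=(0,0,65535,12)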